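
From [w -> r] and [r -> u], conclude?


Hypothetical syllogism: from (P → Q) and (Q → R), infer (P → R).
Chain the two implications through the shared middle term 'r'.

w -> u


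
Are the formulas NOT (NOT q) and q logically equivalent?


Compare truth tables:
q | φ | ψ
---------
F | F | F
T | T | T
The columns φ and ψ agree on every row.

Yes, they are logically equivalent.


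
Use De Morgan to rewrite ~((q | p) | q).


De Morgan: the negation of a disjunction is the conjunction of the negations.
Distribute ~ across |, flipping it to &, and negate each literal.

((~q) & (~p)) & (~q)


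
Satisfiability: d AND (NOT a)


Search for a satisfying assignment over {a, d}.
Try a=F, d=T: the formula evaluates to T.
A satisfying assignment exists.

Satisfiable.


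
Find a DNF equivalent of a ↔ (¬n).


Step 1: a ↔ (¬n) is true exactly when both agree: (a ∧ (¬n)) ∨ (¬a ∧ ¬(¬n)).
Step 2: Eliminate any double negations (¬¬X = X).

(a ∧ (¬n)) ∨ ((¬a) ∧ n)


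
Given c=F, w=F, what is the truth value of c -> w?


Implication is false only when antecedent is true and consequent is false.
Substitute: c=F, w=F.
F -> F evaluates to T.

T


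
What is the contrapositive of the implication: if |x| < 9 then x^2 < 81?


The contrapositive of (P → Q) is (¬Q → ¬P); it is logically equivalent to the original.
Here P = '|x| < 9' and Q = 'x^2 < 81'.

If not (x^2 < 81), then not (|x| < 9).


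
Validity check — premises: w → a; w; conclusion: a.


This matches the form of modus ponens: the conclusion follows in every model of the premises.

Valid.


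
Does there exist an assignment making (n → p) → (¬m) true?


Search for a satisfying assignment over {m, n, p}.
Try m=F, n=F, p=F: the formula evaluates to T.
A satisfying assignment exists.

Satisfiable.


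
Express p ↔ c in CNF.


Step 1: Rewrite p ↔ c as (p → c) ∧ (c → p).
Step 2: Rewrite each implication as a disjunction.

((¬p) ∨ c) ∧ ((¬c) ∨ p)


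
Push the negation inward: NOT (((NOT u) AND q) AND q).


De Morgan: the negation of a conjunction is the disjunction of the negations.
Distribute NOT across AND, flipping it to OR, and negate each literal.

(u OR (NOT q)) OR (NOT q)


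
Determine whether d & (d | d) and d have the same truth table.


Compare truth tables:
d | φ | ψ
---------
False | False | False
True | True | True
The columns φ and ψ agree on every row.

Yes, they are logically equivalent.


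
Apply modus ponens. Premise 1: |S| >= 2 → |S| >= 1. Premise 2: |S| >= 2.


Modus ponens: from (P → Q) and P, infer Q.
P = '|S| >= 2' is asserted, and P → Q holds, so Q follows.

|S| >= 1.


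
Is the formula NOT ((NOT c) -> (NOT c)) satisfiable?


Check all 2 assignments over {c}:
c | φ
-----
F | F
T | F
No assignment makes the formula true.

Unsatisfiable.


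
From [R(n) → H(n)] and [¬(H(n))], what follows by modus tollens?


Modus tollens: from (P → Q) and ¬Q, infer ¬P.
Q = 'H(n)' is denied; since P → Q, P must also fail.

Not (R(n)).


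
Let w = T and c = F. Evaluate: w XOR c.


Exclusive or is true when exactly one operand is true.
Substitute: w=T, c=F.
T XOR F evaluates to T.

T


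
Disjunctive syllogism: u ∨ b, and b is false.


Disjunctive syllogism: from (P ∨ Q) and ¬P, infer Q.
One disjunct, 'b', is ruled out; the other must hold.

u


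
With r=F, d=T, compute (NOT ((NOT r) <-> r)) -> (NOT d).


Substitute r=F, d=T:
NOT r = T
(NOT r) <-> r = T <-> F = F
NOT ((NOT r) <-> r) = T
NOT d = F
(NOT ((NOT r) <-> r)) -> (NOT d) = T -> F = F

F


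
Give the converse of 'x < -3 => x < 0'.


The converse of (P → Q) is (Q → P). It is not in general equivalent to the original.
Here P = 'x < -3' and Q = 'x < 0'.

If x < 0, then x < -3.


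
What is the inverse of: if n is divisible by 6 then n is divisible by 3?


The inverse of (P → Q) is (¬P → ¬Q). It is equivalent to the converse, not to the original.
Here P = 'n is divisible by 6' and Q = 'n is divisible by 3'.

If not (n is divisible by 6), then not (n is divisible by 3).


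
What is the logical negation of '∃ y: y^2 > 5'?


¬(∀ x: φ) = ∃ x: ¬φ, and ¬(∃ x: φ) = ∀ x: ¬φ.
Apply to the existential statement.

∀ y: ¬(y^2 > 5)


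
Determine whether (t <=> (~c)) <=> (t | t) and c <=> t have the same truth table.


Compare truth tables:
c | t | φ | ψ
-------------
False | False | True | True
True | False | False | False
False | True | True | False
True | True | False | True
They differ at row 3 (c=False, t=True): φ=True but ψ=False.

No, they are not logically equivalent.


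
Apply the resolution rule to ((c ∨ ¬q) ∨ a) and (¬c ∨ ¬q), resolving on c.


The clauses contain complementary literals c and ¬c.
Resolution eliminates this pair and disjoins the remaining literals (merging duplicates).

(a ∨ ¬q)


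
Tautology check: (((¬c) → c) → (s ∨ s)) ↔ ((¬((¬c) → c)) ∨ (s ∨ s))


Build the truth table over {c, s}:
c | s | φ
---------
F | F | T
T | F | T
F | T | T
T | T | T
Every row evaluates to true.

Yes, it is a tautology.


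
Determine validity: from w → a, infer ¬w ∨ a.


This matches the form of material implication: the conclusion follows in every model of the premises.

Valid.


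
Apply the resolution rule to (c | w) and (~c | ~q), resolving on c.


The clauses contain complementary literals c and ~c.
Resolution eliminates this pair and disjoins the remaining literals (merging duplicates).

(w | ~q)


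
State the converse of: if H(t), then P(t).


The converse of (P → Q) is (Q → P). It is not in general equivalent to the original.
Here P = 'H(t)' and Q = 'P(t)'.

If P(t), then H(t).


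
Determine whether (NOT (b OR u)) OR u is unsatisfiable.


Truth table over {b, u}:
b | u | φ
---------
F | F | T
T | F | F
F | T | T
T | T | T
Satisfying assignment at row 1: b=F, u=F gives T.

No, it is not a contradiction.


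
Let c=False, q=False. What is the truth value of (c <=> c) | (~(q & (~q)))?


Substitute c=False, q=False:
c <=> c = False <=> False = True
~q = True
q & (~q) = False & True = False
~(q & (~q)) = True
(c <=> c) | (~(q & (~q))) = True | True = True

True


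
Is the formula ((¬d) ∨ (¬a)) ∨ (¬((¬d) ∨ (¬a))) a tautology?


Build the truth table over {a, d}:
a | d | φ
---------
F | F | T
T | F | T
F | T | T
T | T | T
Every row evaluates to true.

Yes, it is a tautology.


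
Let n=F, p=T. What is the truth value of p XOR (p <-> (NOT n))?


Substitute n=F, p=T:
NOT n = T
p <-> (NOT n) = T <-> T = T
p XOR (p <-> (NOT n)) = T XOR T = F

F


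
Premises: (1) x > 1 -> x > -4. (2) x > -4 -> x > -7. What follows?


Hypothetical syllogism: from (P → Q) and (Q → R), infer (P → R).
Chain the two implications through the shared middle term 'x > -4'.

x > 1 -> x > -7


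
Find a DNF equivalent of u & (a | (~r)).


Step 1: Distribute ∧ over ∨: u ∧ (a ∨ (¬r)) = (u ∧ a) ∨ (u ∧ (¬r)).

(u & a) | (u & (~r))


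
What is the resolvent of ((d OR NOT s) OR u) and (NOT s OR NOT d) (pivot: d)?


The clauses contain complementary literals d and NOTd.
Resolution eliminates this pair and disjoins the remaining literals (merging duplicates).

(NOT s OR u)


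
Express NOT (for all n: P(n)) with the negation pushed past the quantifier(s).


¬(for all x: φ) = there exists x: ¬φ, and ¬(there exists x: φ) = for all x: ¬φ.
Apply to the universal statement.

there exists n: NOT(P(n))


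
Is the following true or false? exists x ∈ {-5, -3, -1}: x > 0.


Evaluate the predicate on each element: -5:False, -3:False, -1:False.
No element satisfies the predicate.

False


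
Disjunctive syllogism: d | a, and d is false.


Disjunctive syllogism: from (P ∨ Q) and ¬P, infer Q.
One disjunct, 'd', is ruled out; the other must hold.

a


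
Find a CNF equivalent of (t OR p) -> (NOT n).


Step 1: Rewrite as ¬(t ∨ p) ∨ (¬n) = (¬t ∧ ¬p) ∨ (¬n).
Step 2: Distribute ∨ over ∧.

((NOT t) OR (NOT n)) AND ((NOT p) OR (NOT n))


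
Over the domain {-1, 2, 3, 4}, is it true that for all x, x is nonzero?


Evaluate the predicate on each element: -1:T, 2:T, 3:T, 4:T.
Every element satisfies the predicate.

T


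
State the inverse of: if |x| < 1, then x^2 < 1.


The inverse of (P → Q) is (¬P → ¬Q). It is equivalent to the converse, not to the original.
Here P = '|x| < 1' and Q = 'x^2 < 1'.

If not (|x| < 1), then not (x^2 < 1).


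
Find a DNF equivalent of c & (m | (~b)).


Step 1: Distribute ∧ over ∨: c ∧ (m ∨ (¬b)) = (c ∧ m) ∨ (c ∧ (¬b)).

(c & m) | (c & (~b))


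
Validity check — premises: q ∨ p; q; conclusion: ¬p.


This is affirming a disjunct (fallacy). There exist truth assignments where the premises are all true but the conclusion is false.

Invalid.


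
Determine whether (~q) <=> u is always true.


Build the truth table over {q, u}:
q | u | φ
---------
False | False | False
True | False | True
False | True | True
True | True | False
Counterexample at row 1: with q=False, u=False, the formula is False.

No, it is not a tautology.


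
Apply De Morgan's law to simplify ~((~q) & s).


De Morgan: the negation of a conjunction is the disjunction of the negations.
Distribute ~ across &, flipping it to |, and negate each literal.

q | (~s)


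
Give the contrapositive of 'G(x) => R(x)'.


The contrapositive of (P → Q) is (¬Q → ¬P); it is logically equivalent to the original.
Here P = 'G(x)' and Q = 'R(x)'.

If not (R(x)), then not (G(x)).


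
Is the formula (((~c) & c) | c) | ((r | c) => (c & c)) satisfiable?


Search for a satisfying assignment over {c, r}.
Try c=False, r=False: the formula evaluates to True.
A satisfying assignment exists.

Satisfiable.


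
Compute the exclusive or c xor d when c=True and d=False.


Exclusive or is true when exactly one operand is true.
Substitute: c=True, d=False.
True xor False evaluates to True.

True


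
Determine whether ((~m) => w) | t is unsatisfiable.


Truth table over {m, t, w}:
m | t | w | φ
-------------
False | False | False | False
True | False | False | True
False | True | False | True
True | True | False | True
False | False | True | True
True | False | True | True
False | True | True | True
True | True | True | True
Satisfying assignment at row 2: m=True, t=False, w=False gives True.

No, it is not a contradiction.


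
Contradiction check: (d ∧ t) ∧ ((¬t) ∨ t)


Truth table over {d, t}:
d | t | φ
---------
F | F | F
T | F | F
F | T | F
T | T | T
Satisfying assignment at row 4: d=T, t=T gives T.

No, it is not a contradiction.


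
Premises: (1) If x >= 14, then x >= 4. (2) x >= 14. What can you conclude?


Modus ponens: from (P → Q) and P, infer Q.
P = 'x >= 14' is asserted, and P → Q holds, so Q follows.

x >= 4.


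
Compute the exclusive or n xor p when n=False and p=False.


Exclusive or is true when exactly one operand is true.
Substitute: n=False, p=False.
False xor False evaluates to False.

False


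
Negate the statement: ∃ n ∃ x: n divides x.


Negation flips each quantifier (∀↔∃) and negates the inner predicate.
¬(∃ n ∃ x: φ) = ∀ n ∀ x: ¬φ.

∀ n ∀ x: ¬(n divides x)


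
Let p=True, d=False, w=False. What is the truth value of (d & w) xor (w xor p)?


Substitute p=True, d=False, w=False:
d & w = False & False = False
w xor p = False xor True = True
(d & w) xor (w xor p) = False xor True = True

True


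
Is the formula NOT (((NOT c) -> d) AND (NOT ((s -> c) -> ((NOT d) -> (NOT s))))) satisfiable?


Search for a satisfying assignment over {c, d, s}.
Try c=F, d=F, s=F: the formula evaluates to T.
A satisfying assignment exists.

Satisfiable.


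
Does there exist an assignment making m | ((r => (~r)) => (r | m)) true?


Search for a satisfying assignment over {m, r}.
Try m=True, r=False: the formula evaluates to True.
A satisfying assignment exists.

Satisfiable.


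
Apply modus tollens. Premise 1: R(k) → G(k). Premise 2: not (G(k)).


Modus tollens: from (P → Q) and ¬Q, infer ¬P.
Q = 'G(k)' is denied; since P → Q, P must also fail.

Not (R(k)).


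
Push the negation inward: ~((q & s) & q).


De Morgan: the negation of a conjunction is the disjunction of the negations.
Distribute ~ across &, flipping it to |, and negate each literal.

((~q) | (~s)) | (~q)


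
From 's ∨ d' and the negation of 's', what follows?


Disjunctive syllogism: from (P ∨ Q) and ¬P, infer Q.
One disjunct, 's', is ruled out; the other must hold.

d


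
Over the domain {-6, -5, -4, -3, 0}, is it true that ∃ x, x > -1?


Evaluate the predicate on each element: -6:F, -5:F, -4:F, -3:F, 0:T.
Witness x = 0 satisfies the predicate.

T


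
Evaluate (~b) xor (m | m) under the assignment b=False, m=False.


Substitute b=False, m=False:
~b = True
m | m = False | False = False
(~b) xor (m | m) = True xor False = True

True


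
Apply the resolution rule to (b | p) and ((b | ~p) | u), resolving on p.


The clauses contain complementary literals p and ~p.
Resolution eliminates this pair and disjoins the remaining literals (merging duplicates).

(b | u)


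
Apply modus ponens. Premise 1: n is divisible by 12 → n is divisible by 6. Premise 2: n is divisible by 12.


Modus ponens: from (P → Q) and P, infer Q.
P = 'n is divisible by 12' is asserted, and P → Q holds, so Q follows.

n is divisible by 6.


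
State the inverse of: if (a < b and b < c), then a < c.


The inverse of (P → Q) is (¬P → ¬Q). It is equivalent to the converse, not to the original.
Here P = '(a < b and b < c)' and Q = 'a < c'.

If not ((a < b and b < c)), then not (a < c).


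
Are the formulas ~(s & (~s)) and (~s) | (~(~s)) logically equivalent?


Compare truth tables:
s | φ | ψ
---------
False | True | True
True | True | True
The columns φ and ψ agree on every row.

Yes, they are logically equivalent.


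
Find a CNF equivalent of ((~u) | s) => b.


Step 1: Rewrite as ¬((¬u) ∨ s) ∨ b = (¬(¬u) ∧ ¬s) ∨ b.
Step 2: Distribute ∨ over ∧.
Step 3: Eliminate any double negations (¬¬X = X).

(u | b) & ((~s) | b)


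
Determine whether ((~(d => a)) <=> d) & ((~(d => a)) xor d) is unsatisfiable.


Truth table over {a, d}:
a | d | φ
---------
False | False | False
True | False | False
False | True | False
True | True | False
Every row is false.

Yes, it is a contradiction.


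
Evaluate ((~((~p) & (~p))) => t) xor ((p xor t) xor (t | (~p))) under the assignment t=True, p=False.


Substitute t=True, p=False:
~p = True
~p = True
(~p) & (~p) = True & True = True
~((~p) & (~p)) = False
(~((~p) & (~p))) => t = False => True = True
p xor t = False xor True = True
~p = True
t | (~p) = True | True = True
(p xor t) xor (t | (~p)) = True xor True = False
((~((~p) & (~p))) => t) xor ((p xor t) xor (t | (~p))) = True xor False = True

True


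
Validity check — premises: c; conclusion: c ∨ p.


This matches the form of disjunction introduction: the conclusion follows in every model of the premises.

Valid.


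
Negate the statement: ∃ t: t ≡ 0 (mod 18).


¬(∀ x: φ) = ∃ x: ¬φ, and ¬(∃ x: φ) = ∀ x: ¬φ.
Apply to the existential statement.

∀ t: ¬(t ≡ 0 (mod 18))


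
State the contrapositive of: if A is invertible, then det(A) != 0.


The contrapositive of (P → Q) is (¬Q → ¬P); it is logically equivalent to the original.
Here P = 'A is invertible' and Q = 'det(A) != 0'.

If not (det(A) != 0), then not (A is invertible).


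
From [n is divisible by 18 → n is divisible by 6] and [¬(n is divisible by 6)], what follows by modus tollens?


Modus tollens: from (P → Q) and ¬Q, infer ¬P.
Q = 'n is divisible by 6' is denied; since P → Q, P must also fail.

Not (n is divisible by 18).


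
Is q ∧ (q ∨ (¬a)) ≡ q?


Compare truth tables:
a | q | φ | ψ
-------------
F | F | F | F
T | F | F | F
F | T | T | T
T | T | T | T
The columns φ and ψ agree on every row.

Yes, they are logically equivalent.


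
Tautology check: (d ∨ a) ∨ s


Build the truth table over {a, d, s}:
a | d | s | φ
-------------
F | F | F | F
T | F | F | T
F | T | F | T
T | T | F | T
F | F | T | T
T | F | T | T
F | T | T | T
T | T | T | T
Counterexample at row 1: with a=F, d=F, s=F, the formula is F.

No, it is not a tautology.


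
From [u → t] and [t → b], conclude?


Hypothetical syllogism: from (P → Q) and (Q → R), infer (P → R).
Chain the two implications through the shared middle term 't'.

u → b


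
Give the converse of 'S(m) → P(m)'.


The converse of (P → Q) is (Q → P). It is not in general equivalent to the original.
Here P = 'S(m)' and Q = 'P(m)'.

If P(m), then S(m).


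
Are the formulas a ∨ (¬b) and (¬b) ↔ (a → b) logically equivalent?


Compare truth tables:
a | b | φ | ψ
-------------
F | F | T | T
T | F | T | F
F | T | F | F
T | T | T | F
They differ at row 2 (a=T, b=F): φ=T but ψ=F.

No, they are not logically equivalent.


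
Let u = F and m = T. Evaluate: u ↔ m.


Biconditional is true when both operands have the same truth value.
Substitute: u=F, m=T.
F ↔ T evaluates to F.

F


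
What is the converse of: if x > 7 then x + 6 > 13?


The converse of (P → Q) is (Q → P). It is not in general equivalent to the original.
Here P = 'x > 7' and Q = 'x + 6 > 13'.

If x + 6 > 13, then x > 7.


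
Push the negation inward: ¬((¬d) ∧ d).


De Morgan: the negation of a conjunction is the disjunction of the negations.
Distribute ¬ across ∧, flipping it to ∨, and negate each literal.

d ∨ (¬d)


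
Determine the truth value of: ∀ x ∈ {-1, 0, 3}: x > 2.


Evaluate the predicate on each element: -1:F, 0:F, 3:T.
Counterexample x = -1 fails the predicate.

F


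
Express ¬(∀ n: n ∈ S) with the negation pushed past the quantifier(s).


¬(∀ x: φ) = ∃ x: ¬φ, and ¬(∃ x: φ) = ∀ x: ¬φ.
Apply to the universal statement.

∃ n: ¬(n ∈ S)


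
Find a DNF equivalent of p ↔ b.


Step 1: p ↔ b is true exactly when both agree: (p ∧ b) ∨ (¬p ∧ ¬b).

(p ∧ b) ∨ ((¬p) ∧ (¬b))


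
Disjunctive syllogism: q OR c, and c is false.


Disjunctive syllogism: from (P ∨ Q) and ¬P, infer Q.
One disjunct, 'c', is ruled out; the other must hold.

q


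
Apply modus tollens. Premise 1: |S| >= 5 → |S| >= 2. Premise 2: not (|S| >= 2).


Modus tollens: from (P → Q) and ¬Q, infer ¬P.
Q = '|S| >= 2' is denied; since P → Q, P must also fail.

Not (|S| >= 5).


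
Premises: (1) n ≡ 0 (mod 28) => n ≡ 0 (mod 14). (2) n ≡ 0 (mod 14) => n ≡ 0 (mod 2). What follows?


Hypothetical syllogism: from (P → Q) and (Q → R), infer (P → R).
Chain the two implications through the shared middle term 'n ≡ 0 (mod 14)'.

n ≡ 0 (mod 28) => n ≡ 0 (mod 2)


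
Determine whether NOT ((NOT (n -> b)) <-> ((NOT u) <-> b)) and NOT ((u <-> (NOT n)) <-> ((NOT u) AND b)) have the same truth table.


Compare truth tables:
b | n | u | φ | ψ
-----------------
F | F | F | F | F
T | F | F | T | T
F | T | F | T | T
T | T | F | T | F
F | F | T | T | T
T | F | T | F | T
F | T | T | F | F
T | T | T | F | F
They differ at row 4 (b=T, n=T, u=F): φ=T but ψ=F.

No, they are not logically equivalent.


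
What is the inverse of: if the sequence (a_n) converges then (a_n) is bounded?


The inverse of (P → Q) is (¬P → ¬Q). It is equivalent to the converse, not to the original.
Here P = 'the sequence (a_n) converges' and Q = '(a_n) is bounded'.

If not (the sequence (a_n) converges), then not ((a_n) is bounded).


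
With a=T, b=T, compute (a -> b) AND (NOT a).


Substitute a=T, b=T:
a -> b = T -> T = T
NOT a = F
(a -> b) AND (NOT a) = T AND F = F

F


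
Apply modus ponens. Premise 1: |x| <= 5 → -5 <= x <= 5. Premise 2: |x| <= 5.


Modus ponens: from (P → Q) and P, infer Q.
P = '|x| <= 5' is asserted, and P → Q holds, so Q follows.

-5 <= x <= 5.


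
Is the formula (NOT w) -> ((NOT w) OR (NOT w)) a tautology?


Build the truth table over {w}:
w | φ
-----
F | T
T | T
Every row evaluates to true.

Yes, it is a tautology.


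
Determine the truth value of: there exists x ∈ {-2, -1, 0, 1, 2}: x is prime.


Evaluate the predicate on each element: -2:F, -1:F, 0:F, 1:F, 2:T.
Witness x = 2 satisfies the predicate.

T


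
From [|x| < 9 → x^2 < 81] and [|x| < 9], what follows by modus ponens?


Modus ponens: from (P → Q) and P, infer Q.
P = '|x| < 9' is asserted, and P → Q holds, so Q follows.

x^2 < 81.


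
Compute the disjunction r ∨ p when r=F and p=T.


Disjunction is false only when both operands are false.
Substitute: r=F, p=T.
F ∨ T evaluates to T.

T


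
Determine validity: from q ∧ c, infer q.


This matches the form of conjunction elimination: the conclusion follows in every model of the premises.

Valid.


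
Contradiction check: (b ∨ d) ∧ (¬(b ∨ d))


Truth table over {b, d}:
b | d | φ
---------
F | F | F
T | F | F
F | T | F
T | T | F
Every row is false.

Yes, it is a contradiction.


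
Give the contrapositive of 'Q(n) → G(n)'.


The contrapositive of (P → Q) is (¬Q → ¬P); it is logically equivalent to the original.
Here P = 'Q(n)' and Q = 'G(n)'.

If not (G(n)), then not (Q(n)).


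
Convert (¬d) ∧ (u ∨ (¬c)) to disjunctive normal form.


Step 1: Distribute ∧ over ∨: (¬d) ∧ (u ∨ (¬c)) = ((¬d) ∧ u) ∨ ((¬d) ∧ (¬c)).

((¬d) ∧ u) ∨ ((¬d) ∧ (¬c))


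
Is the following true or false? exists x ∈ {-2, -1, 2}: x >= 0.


Evaluate the predicate on each element: -2:False, -1:False, 2:True.
Witness x = 2 satisfies the predicate.

True


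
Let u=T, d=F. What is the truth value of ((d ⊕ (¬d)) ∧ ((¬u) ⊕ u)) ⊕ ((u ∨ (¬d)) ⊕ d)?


Substitute u=T, d=F:
¬d = T
d ⊕ (¬d) = F ⊕ T = T
¬u = F
(¬u) ⊕ u = F ⊕ T = T
(d ⊕ (¬d)) ∧ ((¬u) ⊕ u) = T ∧ T = T
¬d = T
u ∨ (¬d) = T ∨ T = T
(u ∨ (¬d)) ⊕ d = T ⊕ F = T
((d ⊕ (¬d)) ∧ ((¬u) ⊕ u)) ⊕ ((u ∨ (¬d)) ⊕ d) = T ⊕ T = F

F


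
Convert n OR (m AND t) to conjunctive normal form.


Step 1: Distribute ∨ over ∧: n ∨ (m ∧ t) = (n ∨ m) ∧ (n ∨ t).

(n OR m) AND (n OR t)


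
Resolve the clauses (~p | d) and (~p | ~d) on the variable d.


The clauses contain complementary literals d and ~d.
Resolution eliminates this pair and disjoins the remaining literals (merging duplicates).

~p


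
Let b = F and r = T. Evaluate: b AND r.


Conjunction is true only when both operands are true.
Substitute: b=F, r=T.
F AND T evaluates to F.

F


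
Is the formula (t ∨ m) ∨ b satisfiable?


Search for a satisfying assignment over {b, m, t}.
Try b=T, m=F, t=F: the formula evaluates to T.
A satisfying assignment exists.

Satisfiable.


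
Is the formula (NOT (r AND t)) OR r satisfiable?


Search for a satisfying assignment over {r, t}.
Try r=F, t=F: the formula evaluates to T.
A satisfying assignment exists.

Satisfiable.


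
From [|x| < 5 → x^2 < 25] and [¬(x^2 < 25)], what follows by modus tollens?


Modus tollens: from (P → Q) and ¬Q, infer ¬P.
Q = 'x^2 < 25' is denied; since P → Q, P must also fail.

Not (|x| < 5).


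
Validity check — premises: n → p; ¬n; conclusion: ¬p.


This is denying the antecedent (fallacy). There exist truth assignments where the premises are all true but the conclusion is false.

Invalid.


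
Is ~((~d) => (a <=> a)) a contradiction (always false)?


Truth table over {a, d}:
a | d | φ
---------
False | False | False
True | False | False
False | True | False
True | True | False
Every row is false.

Yes, it is a contradiction.


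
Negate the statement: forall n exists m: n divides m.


Negation flips each quantifier (∀↔∃) and negates the inner predicate.
¬(forall n exists m: φ) = exists n forall m: ¬φ.

exists n forall m: ~(n divides m)


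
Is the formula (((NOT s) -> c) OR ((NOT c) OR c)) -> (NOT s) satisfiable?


Search for a satisfying assignment over {c, s}.
Try c=F, s=F: the formula evaluates to T.
A satisfying assignment exists.

Satisfiable.


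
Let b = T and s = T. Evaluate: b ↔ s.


Biconditional is true when both operands have the same truth value.
Substitute: b=T, s=T.
T ↔ T evaluates to T.

T


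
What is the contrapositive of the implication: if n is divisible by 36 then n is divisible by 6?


The contrapositive of (P → Q) is (¬Q → ¬P); it is logically equivalent to the original.
Here P = 'n is divisible by 36' and Q = 'n is divisible by 6'.

If not (n is divisible by 6), then not (n is divisible by 36).


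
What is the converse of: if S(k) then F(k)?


The converse of (P → Q) is (Q → P). It is not in general equivalent to the original.
Here P = 'S(k)' and Q = 'F(k)'.

If F(k), then S(k).


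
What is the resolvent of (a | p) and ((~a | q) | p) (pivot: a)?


The clauses contain complementary literals a and ~a.
Resolution eliminates this pair and disjoins the remaining literals (merging duplicates).

(p | q)


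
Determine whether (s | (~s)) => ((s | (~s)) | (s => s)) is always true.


Build the truth table over {s}:
s | φ
-----
False | True
True | True
Every row evaluates to true.

Yes, it is a tautology.


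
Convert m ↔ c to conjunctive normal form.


Step 1: Rewrite m ↔ c as (m → c) ∧ (c → m).
Step 2: Rewrite each implication as a disjunction.

((¬m) ∨ c) ∧ ((¬c) ∨ m)


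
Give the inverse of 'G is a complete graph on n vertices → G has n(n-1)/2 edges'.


The inverse of (P → Q) is (¬P → ¬Q). It is equivalent to the converse, not to the original.
Here P = 'G is a complete graph on n vertices' and Q = 'G has n(n-1)/2 edges'.

If not (G is a complete graph on n vertices), then not (G has n(n-1)/2 edges).


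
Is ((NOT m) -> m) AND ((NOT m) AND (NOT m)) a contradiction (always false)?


Truth table over {m}:
m | φ
-----
F | F
T | F
Every row is false.

Yes, it is a contradiction.


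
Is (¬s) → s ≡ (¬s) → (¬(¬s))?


Compare truth tables:
s | φ | ψ
---------
F | F | F
T | T | T
The columns φ and ψ agree on every row.

Yes, they are logically equivalent.


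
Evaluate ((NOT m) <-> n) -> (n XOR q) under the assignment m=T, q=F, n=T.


Substitute m=T, q=F, n=T:
NOT m = F
(NOT m) <-> n = F <-> T = F
n XOR q = T XOR F = T
((NOT m) <-> n) -> (n XOR q) = F -> T = T

T


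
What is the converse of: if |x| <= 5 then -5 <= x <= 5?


The converse of (P → Q) is (Q → P). It is not in general equivalent to the original.
Here P = '|x| <= 5' and Q = '-5 <= x <= 5'.

If -5 <= x <= 5, then |x| <= 5.


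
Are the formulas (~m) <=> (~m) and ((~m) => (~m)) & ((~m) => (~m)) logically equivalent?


Compare truth tables:
m | φ | ψ
---------
False | True | True
True | True | True
The columns φ and ψ agree on every row.

Yes, they are logically equivalent.


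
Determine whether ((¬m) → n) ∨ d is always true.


Build the truth table over {d, m, n}:
d | m | n | φ
-------------
F | F | F | F
T | F | F | T
F | T | F | T
T | T | F | T
F | F | T | T
T | F | T | T
F | T | T | T
T | T | T | T
Counterexample at row 1: with d=F, m=F, n=F, the formula is F.

No, it is not a tautology.


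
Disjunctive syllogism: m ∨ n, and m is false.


Disjunctive syllogism: from (P ∨ Q) and ¬P, infer Q.
One disjunct, 'm', is ruled out; the other must hold.

n


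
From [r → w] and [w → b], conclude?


Hypothetical syllogism: from (P → Q) and (Q → R), infer (P → R).
Chain the two implications through the shared middle term 'w'.

r → b


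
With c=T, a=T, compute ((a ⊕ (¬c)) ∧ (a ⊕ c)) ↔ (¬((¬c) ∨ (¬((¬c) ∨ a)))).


Substitute c=T, a=T:
… (earlier sub-steps elided)
a ⊕ (¬c) = T ⊕ F = T
a ⊕ c = T ⊕ T = F
(a ⊕ (¬c)) ∧ (a ⊕ c) = T ∧ F = F
¬c = F
¬c = F
(¬c) ∨ a = F ∨ T = T
¬((¬c) ∨ a) = F
(¬c) ∨ (¬((¬c) ∨ a)) = F ∨ F = F
¬((¬c) ∨ (¬((¬c) ∨ a))) = T
((a ⊕ (¬c)) ∧ (a ⊕ c)) ↔ (¬((¬c) ∨ (¬((¬c) ∨ a)))) = F ↔ T = F

F


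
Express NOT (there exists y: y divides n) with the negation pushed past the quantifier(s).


¬(for all x: φ) = there exists x: ¬φ, and ¬(there exists x: φ) = for all x: ¬φ.
Apply to the existential statement.

for all y: NOT(y divides n)


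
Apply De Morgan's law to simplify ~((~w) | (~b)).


De Morgan: the negation of a disjunction is the conjunction of the negations.
Distribute ~ across |, flipping it to &, and negate each literal.

w & b


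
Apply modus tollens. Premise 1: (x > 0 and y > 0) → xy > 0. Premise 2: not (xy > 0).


Modus tollens: from (P → Q) and ¬Q, infer ¬P.
Q = 'xy > 0' is denied; since P → Q, P must also fail.

Not ((x > 0 and y > 0)).


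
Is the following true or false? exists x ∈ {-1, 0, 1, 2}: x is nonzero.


Evaluate the predicate on each element: -1:True, 0:False, 1:True, 2:True.
Witness x = -1 satisfies the predicate.

True


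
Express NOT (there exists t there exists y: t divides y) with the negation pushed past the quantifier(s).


Negation flips each quantifier (∀↔∃) and negates the inner predicate.
¬(there exists t there exists y: φ) = for all t for all y: ¬φ.

for all t for all y: NOT(t divides y)


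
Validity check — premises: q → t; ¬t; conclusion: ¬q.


This matches the form of modus tollens: the conclusion follows in every model of the premises.

Valid.


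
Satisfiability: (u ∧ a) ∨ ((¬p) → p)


Search for a satisfying assignment over {a, p, u}.
Try a=F, p=T, u=F: the formula evaluates to T.
A satisfying assignment exists.

Satisfiable.


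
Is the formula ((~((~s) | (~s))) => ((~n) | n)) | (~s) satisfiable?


Search for a satisfying assignment over {n, s}.
Try n=False, s=False: the formula evaluates to True.
A satisfying assignment exists.

Satisfiable.


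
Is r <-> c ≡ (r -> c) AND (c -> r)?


Compare truth tables:
c | r | φ | ψ
-------------
F | F | T | T
T | F | F | F
F | T | F | F
T | T | T | T
The columns φ and ψ agree on every row.

Yes, they are logically equivalent.


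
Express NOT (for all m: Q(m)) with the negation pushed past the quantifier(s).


¬(for all x: φ) = there exists x: ¬φ, and ¬(there exists x: φ) = for all x: ¬φ.
Apply to the universal statement.

there exists m: NOT(Q(m))


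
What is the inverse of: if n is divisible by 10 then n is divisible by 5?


The inverse of (P → Q) is (¬P → ¬Q). It is equivalent to the converse, not to the original.
Here P = 'n is divisible by 10' and Q = 'n is divisible by 5'.

If not (n is divisible by 10), then not (n is divisible by 5).


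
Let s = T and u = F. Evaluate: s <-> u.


Biconditional is true when both operands have the same truth value.
Substitute: s=T, u=F.
T <-> F evaluates to F.

F


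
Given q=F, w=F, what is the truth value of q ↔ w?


Biconditional is true when both operands have the same truth value.
Substitute: q=F, w=F.
F ↔ F evaluates to T.

T


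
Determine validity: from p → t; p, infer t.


This matches the form of modus ponens: the conclusion follows in every model of the premises.

Valid.


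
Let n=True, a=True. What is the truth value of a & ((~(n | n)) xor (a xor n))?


Substitute n=True, a=True:
n | n = True | True = True
~(n | n) = False
a xor n = True xor True = False
(~(n | n)) xor (a xor n) = False xor False = False
a & ((~(n | n)) xor (a xor n)) = True & False = False

False


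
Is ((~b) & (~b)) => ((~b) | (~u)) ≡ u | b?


Compare truth tables:
b | u | φ | ψ
-------------
False | False | True | False
True | False | True | True
False | True | True | True
True | True | True | True
They differ at row 1 (b=False, u=False): φ=True but ψ=False.

No, they are not logically equivalent.


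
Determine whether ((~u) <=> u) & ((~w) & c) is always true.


Build the truth table over {c, u, w}:
c | u | w | φ
-------------
False | False | False | False
True | False | False | False
False | True | False | False
True | True | False | False
False | False | True | False
True | False | True | False
False | True | True | False
True | True | True | False
Counterexample at row 1: with c=False, u=False, w=False, the formula is False.

No, it is not a tautology.


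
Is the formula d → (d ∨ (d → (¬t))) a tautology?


Build the truth table over {d, t}:
d | t | φ
---------
F | F | T
T | F | T
F | T | T
T | T | T
Every row evaluates to true.

Yes, it is a tautology.


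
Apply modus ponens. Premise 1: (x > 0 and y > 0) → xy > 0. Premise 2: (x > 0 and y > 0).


Modus ponens: from (P → Q) and P, infer Q.
P = '(x > 0 and y > 0)' is asserted, and P → Q holds, so Q follows.

xy > 0.


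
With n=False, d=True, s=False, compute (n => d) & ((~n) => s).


Substitute n=False, d=True, s=False:
n => d = False => True = True
~n = True
(~n) => s = True => False = False
(n => d) & ((~n) => s) = True & False = False

False


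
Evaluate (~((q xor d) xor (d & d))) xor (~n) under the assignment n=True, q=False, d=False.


Substitute n=True, q=False, d=False:
q xor d = False xor False = False
d & d = False & False = False
(q xor d) xor (d & d) = False xor False = False
~((q xor d) xor (d & d)) = True
~n = False
(~((q xor d) xor (d & d))) xor (~n) = True xor False = True

True


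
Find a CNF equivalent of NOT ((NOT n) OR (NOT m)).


Step 1: Apply De Morgan: ¬((¬n) ∨ (¬m)) = ¬(¬n) ∧ ¬(¬m).
Step 2: Eliminate any double negations (¬¬X = X).

n AND m


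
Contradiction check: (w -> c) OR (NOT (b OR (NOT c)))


Truth table over {b, c, w}:
b | c | w | φ
-------------
F | F | F | T
T | F | F | T
F | T | F | T
T | T | F | T
F | F | T | F
T | F | T | F
F | T | T | T
T | T | T | T
Satisfying assignment at row 1: b=F, c=F, w=F gives T.

No, it is not a contradiction.


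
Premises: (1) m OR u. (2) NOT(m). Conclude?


Disjunctive syllogism: from (P ∨ Q) and ¬P, infer Q.
One disjunct, 'm', is ruled out; the other must hold.

u


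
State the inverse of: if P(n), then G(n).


The inverse of (P → Q) is (¬P → ¬Q). It is equivalent to the converse, not to the original.
Here P = 'P(n)' and Q = 'G(n)'.

If not (P(n)), then not (G(n)).


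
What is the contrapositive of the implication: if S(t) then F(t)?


The contrapositive of (P → Q) is (¬Q → ¬P); it is logically equivalent to the original.
Here P = 'S(t)' and Q = 'F(t)'.

If not (F(t)), then not (S(t)).


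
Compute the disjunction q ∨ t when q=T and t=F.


Disjunction is false only when both operands are false.
Substitute: q=T, t=F.
T ∨ F evaluates to T.

T


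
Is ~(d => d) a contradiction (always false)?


Truth table over {d}:
d | φ
-----
False | False
True | False
Every row is false.

Yes, it is a contradiction.


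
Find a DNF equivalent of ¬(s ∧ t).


Step 1: Apply De Morgan: ¬(s ∧ t) = ¬s ∨ ¬t.

(¬s) ∨ (¬t)


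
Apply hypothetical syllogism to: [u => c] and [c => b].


Hypothetical syllogism: from (P → Q) and (Q → R), infer (P → R).
Chain the two implications through the shared middle term 'c'.

u => b


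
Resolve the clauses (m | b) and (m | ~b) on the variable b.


The clauses contain complementary literals b and ~b.
Resolution eliminates this pair and disjoins the remaining literals (merging duplicates).

m


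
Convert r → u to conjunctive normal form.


Step 1: Rewrite r → u as ¬r ∨ u.

(¬r) ∨ u


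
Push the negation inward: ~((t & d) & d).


De Morgan: the negation of a conjunction is the disjunction of the negations.
Distribute ~ across &, flipping it to |, and negate each literal.

((~t) | (~d)) | (~d)


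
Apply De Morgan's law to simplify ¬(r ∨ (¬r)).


De Morgan: the negation of a disjunction is the conjunction of the negations.
Distribute ¬ across ∨, flipping it to ∧, and negate each literal.

(¬r) ∧ r


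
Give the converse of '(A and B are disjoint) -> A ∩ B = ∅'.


The converse of (P → Q) is (Q → P). It is not in general equivalent to the original.
Here P = '(A and B are disjoint)' and Q = 'A ∩ B = ∅'.

If A ∩ B = ∅, then (A and B are disjoint).


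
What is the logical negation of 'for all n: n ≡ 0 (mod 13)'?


¬(for all x: φ) = there exists x: ¬φ, and ¬(there exists x: φ) = for all x: ¬φ.
Apply to the universal statement.

there exists n: NOT(n ≡ 0 (mod 13))


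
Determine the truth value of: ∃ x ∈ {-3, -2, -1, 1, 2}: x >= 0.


Evaluate the predicate on each element: -3:F, -2:F, -1:F, 1:T, 2:T.
Witness x = 1 satisfies the predicate.

T


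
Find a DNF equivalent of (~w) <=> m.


Step 1: (¬w) ↔ m is true exactly when both agree: ((¬w) ∧ m) ∨ (¬(¬w) ∧ ¬m).
Step 2: Eliminate any double negations (¬¬X = X).

((~w) & m) | (w & (~m))


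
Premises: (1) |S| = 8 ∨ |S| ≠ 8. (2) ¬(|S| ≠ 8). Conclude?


Disjunctive syllogism: from (P ∨ Q) and ¬P, infer Q.
One disjunct, '|S| ≠ 8', is ruled out; the other must hold.

|S| = 8


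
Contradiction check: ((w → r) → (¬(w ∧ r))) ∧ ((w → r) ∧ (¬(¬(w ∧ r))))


Truth table over {r, w}:
r | w | φ
---------
F | F | F
T | F | F
F | T | F
T | T | F
Every row is false.

Yes, it is a contradiction.


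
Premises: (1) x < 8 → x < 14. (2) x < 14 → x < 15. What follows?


Hypothetical syllogism: from (P → Q) and (Q → R), infer (P → R).
Chain the two implications through the shared middle term 'x < 14'.

x < 8 → x < 15


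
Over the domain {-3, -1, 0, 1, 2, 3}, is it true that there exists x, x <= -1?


Evaluate the predicate on each element: -3:T, -1:T, 0:F, 1:F, 2:F, 3:F.
Witness x = -3 satisfies the predicate.

T


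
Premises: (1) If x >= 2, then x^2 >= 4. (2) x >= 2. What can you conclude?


Modus ponens: from (P → Q) and P, infer Q.
P = 'x >= 2' is asserted, and P → Q holds, so Q follows.

x^2 >= 4.


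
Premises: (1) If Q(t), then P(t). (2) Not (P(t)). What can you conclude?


Modus tollens: from (P → Q) and ¬Q, infer ¬P.
Q = 'P(t)' is denied; since P → Q, P must also fail.

Not (Q(t)).


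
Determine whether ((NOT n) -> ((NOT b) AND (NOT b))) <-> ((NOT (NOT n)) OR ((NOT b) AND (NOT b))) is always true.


Build the truth table over {b, n}:
b | n | φ
---------
F | F | T
T | F | T
F | T | T
T | T | T
Every row evaluates to true.

Yes, it is a tautology.


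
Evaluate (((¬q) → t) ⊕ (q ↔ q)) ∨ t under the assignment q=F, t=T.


Substitute q=F, t=T:
¬q = T
(¬q) → t = T → T = T
q ↔ q = F ↔ F = T
((¬q) → t) ⊕ (q ↔ q) = T ⊕ T = F
(((¬q) → t) ⊕ (q ↔ q)) ∨ t = F ∨ T = T

T


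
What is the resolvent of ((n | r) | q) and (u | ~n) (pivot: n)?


The clauses contain complementary literals n and ~n.
Resolution eliminates this pair and disjoins the remaining literals (merging duplicates).

((q | r) | u)


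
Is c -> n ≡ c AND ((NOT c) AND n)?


Compare truth tables:
c | n | φ | ψ
-------------
F | F | T | F
T | F | F | F
F | T | T | F
T | T | T | F
They differ at row 1 (c=F, n=F): φ=T but ψ=F.

No, they are not logically equivalent.


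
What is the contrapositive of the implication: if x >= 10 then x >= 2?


The contrapositive of (P → Q) is (¬Q → ¬P); it is logically equivalent to the original.
Here P = 'x >= 10' and Q = 'x >= 2'.

If not (x >= 2), then not (x >= 10).


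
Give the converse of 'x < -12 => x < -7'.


The converse of (P → Q) is (Q → P). It is not in general equivalent to the original.
Here P = 'x < -12' and Q = 'x < -7'.

If x < -7, then x < -12.
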